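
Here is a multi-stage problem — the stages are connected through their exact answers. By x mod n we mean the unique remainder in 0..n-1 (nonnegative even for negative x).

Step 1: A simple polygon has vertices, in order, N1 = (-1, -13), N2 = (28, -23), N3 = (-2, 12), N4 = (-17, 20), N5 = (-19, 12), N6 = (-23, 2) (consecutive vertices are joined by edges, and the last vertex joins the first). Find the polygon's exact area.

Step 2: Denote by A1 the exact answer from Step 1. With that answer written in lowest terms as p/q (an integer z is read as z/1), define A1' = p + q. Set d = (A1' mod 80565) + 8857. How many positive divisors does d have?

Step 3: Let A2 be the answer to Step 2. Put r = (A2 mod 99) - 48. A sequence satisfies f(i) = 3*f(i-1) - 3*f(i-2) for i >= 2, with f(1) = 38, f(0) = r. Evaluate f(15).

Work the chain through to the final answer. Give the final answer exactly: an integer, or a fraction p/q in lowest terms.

323676

Step 1: cross terms: (-1*-23 - 28*-13)=387, (28*12 - -2*-23)=290, (-2*20 - -17*12)=164, (-17*12 - -19*20)=176, (-19*2 - -23*12)=238, (-23*-13 - -1*2)=301; twice the area = |1556| = 1556; area = 778; answer 778
Step 2: A1 = 778; threaded value p + q = 779; d = 9636; 9636 = 2^2 * 3 * 11 * 73; number of divisors = (2+1) * (1+1) * (1+1) * (1+1) = 24; answer 24
Step 3: A2 = 24; r = -24; f(2) = 3*(38) - 3*(-24) = 186; iterating: f(2)=186, f(3)=444, f(4)=774, f(5)=990, f(6)=648, f(7)=-1026, f(8)=-5022, f(9)=-11988, f(10)=-20898, f(11)=-26730, f(12)=-17496, f(13)=27702, f(14)=135594, f(15)=323676; answer 323676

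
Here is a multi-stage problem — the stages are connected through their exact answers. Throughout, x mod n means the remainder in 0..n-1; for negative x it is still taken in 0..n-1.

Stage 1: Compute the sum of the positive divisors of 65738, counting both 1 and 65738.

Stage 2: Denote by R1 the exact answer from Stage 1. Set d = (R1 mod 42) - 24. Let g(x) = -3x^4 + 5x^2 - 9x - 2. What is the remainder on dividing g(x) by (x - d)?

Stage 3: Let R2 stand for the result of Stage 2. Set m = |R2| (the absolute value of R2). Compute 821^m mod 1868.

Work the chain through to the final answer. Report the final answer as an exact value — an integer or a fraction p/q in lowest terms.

833

Stage 1: 65738 = 2 * 32869; sigma = (1 + 2) * (1 + 32869) = 3 * 32870 = 98610; answer 98610
Stage 2: R1 = 98610; d = 12; remainder = value at the root: -3*(12)^4 + 5*(12)^2 - 9*(12)^1 - 2 = (-62208) + (720) + (-108) + (-2) = -61598; answer -61598
Stage 3: R2 = -61598; m = 61598; squarings mod 1868: 821^1=821, 821^2=1561, 821^4=849, 821^8=1621, 821^16=1233, 821^32=1605, 821^64=53, 821^128=941, 821^256=49, 821^512=533, 821^1024=153, 821^2048=993, 821^4096=1613, 821^8192=1513, 821^16384=869, 821^32768=489; 821^61598 = 821^2 * 821^4 * 821^8 * 821^16 * 821^128 * 821^4096 * 821^8192 * 821^16384 * 821^32768 = 833 (mod 1868); answer 833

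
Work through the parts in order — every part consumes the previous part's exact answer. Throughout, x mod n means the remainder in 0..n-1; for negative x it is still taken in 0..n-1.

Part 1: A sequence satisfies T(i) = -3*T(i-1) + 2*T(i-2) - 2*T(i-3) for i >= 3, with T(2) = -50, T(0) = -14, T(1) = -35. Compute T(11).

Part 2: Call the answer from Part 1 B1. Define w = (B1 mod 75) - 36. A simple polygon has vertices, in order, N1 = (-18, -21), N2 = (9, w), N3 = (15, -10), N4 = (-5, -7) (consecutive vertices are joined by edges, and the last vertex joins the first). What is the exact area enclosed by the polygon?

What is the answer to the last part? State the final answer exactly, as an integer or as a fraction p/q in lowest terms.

Part 1: T(3) = -3*(-50) + 2*(-35) - 2*(-14) = 108; iterating: T(3)=108, T(4)=-354, T(5)=1378, T(6)=-5058, T(7)=18638, T(8)=-68786, T(9)=253750, T(10)=-936098, T(11)=3453366; answer 3453366
Part 2: B1 = 3453366; w = 30; cross terms: (-18*30 - 9*-21)=-351, (9*-10 - 15*30)=-540, (15*-7 - -5*-10)=-155, (-5*-21 - -18*-7)=-21; twice the area = |-1067| = 1067; area = 1067/2; answer 1067/2

1067/2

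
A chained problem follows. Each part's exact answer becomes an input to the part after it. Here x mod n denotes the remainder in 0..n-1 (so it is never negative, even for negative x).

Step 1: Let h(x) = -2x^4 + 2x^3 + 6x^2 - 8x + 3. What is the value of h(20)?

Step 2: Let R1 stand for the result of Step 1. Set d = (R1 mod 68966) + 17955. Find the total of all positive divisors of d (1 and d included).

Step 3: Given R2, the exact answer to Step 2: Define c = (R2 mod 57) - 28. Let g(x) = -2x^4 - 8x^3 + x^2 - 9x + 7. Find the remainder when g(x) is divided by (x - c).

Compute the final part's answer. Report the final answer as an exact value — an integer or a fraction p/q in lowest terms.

-655393

Step 1: -2*(20)^4 + 2*(20)^3 + 6*(20)^2 - 8*(20)^1 + 3 = (-320000) + (16000) + (2400) + (-160) + (3) = -301757; answer -301757
Step 2: R1 = -301757; d = 61028; 61028 = 2^2 * 11 * 19 * 73; sigma = (1 + 2 + 4) * (1 + 11) * (1 + 19) * (1 + 73) = 7 * 12 * 20 * 74 = 124320; answer 124320
Step 3: R2 = 124320; c = -25; remainder = value at the root: -2*(-25)^4 - 8*(-25)^3 + 1*(-25)^2 - 9*(-25)^1 + 7 = (-781250) + (125000) + (625) + (225) + (7) = -655393; answer -655393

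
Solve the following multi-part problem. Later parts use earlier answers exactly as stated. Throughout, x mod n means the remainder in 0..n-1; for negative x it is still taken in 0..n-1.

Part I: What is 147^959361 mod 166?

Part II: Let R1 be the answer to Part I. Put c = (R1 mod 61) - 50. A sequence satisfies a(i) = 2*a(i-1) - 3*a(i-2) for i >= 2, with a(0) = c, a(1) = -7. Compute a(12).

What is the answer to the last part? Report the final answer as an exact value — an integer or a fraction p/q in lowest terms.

-13349

Part I: squarings mod 166: 147^1=147, 147^2=29, 147^4=11, 147^8=121, 147^16=33, 147^32=93, 147^64=17, 147^128=123, 147^256=23, 147^512=31, 147^1024=131, 147^2048=63, 147^4096=151, 147^8192=59, 147^16384=161, 147^32768=25, 147^65536=127, 147^131072=27, 147^262144=65, 147^524288=75; 147^959361 = 147^1 * 147^128 * 147^256 * 147^512 * 147^8192 * 147^32768 * 147^131072 * 147^262144 * 147^524288 = 29 (mod 166); answer 29
Part II: R1 = 29; c = -21; a(2) = 2*(-7) - 3*(-21) = 49; iterating: a(2)=49, a(3)=119, a(4)=91, a(5)=-175, a(6)=-623, a(7)=-721, a(8)=427, a(9)=3017, a(10)=4753, a(11)=455, a(12)=-13349; answer -13349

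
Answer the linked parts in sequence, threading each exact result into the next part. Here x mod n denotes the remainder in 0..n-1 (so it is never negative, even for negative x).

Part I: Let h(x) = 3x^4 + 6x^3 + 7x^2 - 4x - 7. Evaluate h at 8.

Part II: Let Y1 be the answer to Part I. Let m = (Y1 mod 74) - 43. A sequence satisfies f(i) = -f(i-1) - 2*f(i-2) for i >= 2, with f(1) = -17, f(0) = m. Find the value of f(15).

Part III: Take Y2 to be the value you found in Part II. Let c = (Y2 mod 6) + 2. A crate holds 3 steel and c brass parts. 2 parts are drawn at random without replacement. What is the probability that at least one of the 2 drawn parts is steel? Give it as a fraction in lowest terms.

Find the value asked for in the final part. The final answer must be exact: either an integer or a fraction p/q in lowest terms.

Part I: 3*(8)^4 + 6*(8)^3 + 7*(8)^2 - 4*(8)^1 - 7 = (12288) + (3072) + (448) + (-32) + (-7) = 15769; answer 15769
Part II: Y1 = 15769; m = -36; f(2) = -1*(-17) - 2*(-36) = 89; iterating: f(2)=89, f(3)=-55, f(4)=-123, f(5)=233, f(6)=13, f(7)=-479, f(8)=453, f(9)=505, f(10)=-1411, f(11)=401, f(12)=2421, f(13)=-3223, f(14)=-1619, f(15)=8065; answer 8065
Part III: Y2 = 8065; c = 3; total draws C(6,2) = 15; complement C(3,2) = 3; favorable 15 - 3 = 12; P = 4/5; answer 4/5

4/5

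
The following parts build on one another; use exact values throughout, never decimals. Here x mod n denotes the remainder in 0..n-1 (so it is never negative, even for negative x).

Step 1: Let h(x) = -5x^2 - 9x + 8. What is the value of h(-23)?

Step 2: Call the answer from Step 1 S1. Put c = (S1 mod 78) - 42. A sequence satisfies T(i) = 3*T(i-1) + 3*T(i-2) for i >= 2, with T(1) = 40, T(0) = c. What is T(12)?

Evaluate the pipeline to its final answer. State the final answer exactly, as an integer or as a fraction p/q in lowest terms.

Step 1: -5*(-23)^2 - 9*(-23)^1 + 8 = (-2645) + (207) + (8) = -2430; answer -2430
Step 2: S1 = -2430; c = 24; T(2) = 3*(40) + 3*(24) = 192; iterating: T(2)=192, T(3)=696, T(4)=2664, T(5)=10080, T(6)=38232, T(7)=144936, T(8)=549504, T(9)=2083320, T(10)=7898472, T(11)=29945376, T(12)=113531544; answer 113531544

113531544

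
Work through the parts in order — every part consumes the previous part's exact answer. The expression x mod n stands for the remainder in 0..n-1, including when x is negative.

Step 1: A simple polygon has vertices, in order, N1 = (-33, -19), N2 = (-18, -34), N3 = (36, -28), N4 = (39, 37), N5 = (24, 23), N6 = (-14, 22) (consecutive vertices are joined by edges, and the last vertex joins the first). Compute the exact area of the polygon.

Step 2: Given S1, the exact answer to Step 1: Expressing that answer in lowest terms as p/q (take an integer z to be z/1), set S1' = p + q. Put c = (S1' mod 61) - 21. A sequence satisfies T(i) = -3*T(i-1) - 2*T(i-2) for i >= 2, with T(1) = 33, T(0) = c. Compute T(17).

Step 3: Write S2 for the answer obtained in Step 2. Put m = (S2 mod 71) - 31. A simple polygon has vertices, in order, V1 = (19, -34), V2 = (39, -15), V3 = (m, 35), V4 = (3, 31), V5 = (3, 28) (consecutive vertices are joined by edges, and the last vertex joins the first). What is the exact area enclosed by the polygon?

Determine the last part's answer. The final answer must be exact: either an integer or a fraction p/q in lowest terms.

1634

Step 1: cross terms: (-33*-34 - -18*-19)=780, (-18*-28 - 36*-34)=1728, (36*37 - 39*-28)=2424, (39*23 - 24*37)=9, (24*22 - -14*23)=850, (-14*-19 - -33*22)=992; twice the area = |6783| = 6783; area = 6783/2; answer 6783/2
Step 2: S1 = 6783/2; threaded value p + q = 6785; c = -7; T(2) = -3*(33) - 2*(-7) = -85; iterating: T(2)=-85, T(3)=189, T(4)=-397, T(5)=813, T(6)=-1645, T(7)=3309, T(8)=-6637, T(9)=13293, T(10)=-26605, T(11)=53229, T(12)=-106477, T(13)=212973, T(14)=-425965, T(15)=851949, T(16)=-1703917, T(17)=3407853; answer 3407853
Step 3: S2 = 3407853; m = 35; cross terms: (19*-15 - 39*-34)=1041, (39*35 - 35*-15)=1890, (35*31 - 3*35)=980, (3*28 - 3*31)=-9, (3*-34 - 19*28)=-634; twice the area = |3268| = 3268; area = 1634; answer 1634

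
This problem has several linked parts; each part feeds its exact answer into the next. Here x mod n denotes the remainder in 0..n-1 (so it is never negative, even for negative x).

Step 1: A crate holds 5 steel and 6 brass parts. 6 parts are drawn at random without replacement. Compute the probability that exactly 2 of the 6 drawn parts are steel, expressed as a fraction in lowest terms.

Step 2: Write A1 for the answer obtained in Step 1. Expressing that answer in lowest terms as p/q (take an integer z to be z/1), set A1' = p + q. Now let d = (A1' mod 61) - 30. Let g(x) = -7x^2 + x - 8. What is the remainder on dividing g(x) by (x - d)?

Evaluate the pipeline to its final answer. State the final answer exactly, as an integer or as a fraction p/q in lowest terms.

-844

Step 1: total draws C(11,6) = 462; favorable C(5,2)*C(6,4) = 150; P = 25/77; answer 25/77
Step 2: A1 = 25/77; threaded value p + q = 102; d = 11; remainder = value at the root: -7*(11)^2 + 1*(11)^1 - 8 = (-847) + (11) + (-8) = -844; answer -844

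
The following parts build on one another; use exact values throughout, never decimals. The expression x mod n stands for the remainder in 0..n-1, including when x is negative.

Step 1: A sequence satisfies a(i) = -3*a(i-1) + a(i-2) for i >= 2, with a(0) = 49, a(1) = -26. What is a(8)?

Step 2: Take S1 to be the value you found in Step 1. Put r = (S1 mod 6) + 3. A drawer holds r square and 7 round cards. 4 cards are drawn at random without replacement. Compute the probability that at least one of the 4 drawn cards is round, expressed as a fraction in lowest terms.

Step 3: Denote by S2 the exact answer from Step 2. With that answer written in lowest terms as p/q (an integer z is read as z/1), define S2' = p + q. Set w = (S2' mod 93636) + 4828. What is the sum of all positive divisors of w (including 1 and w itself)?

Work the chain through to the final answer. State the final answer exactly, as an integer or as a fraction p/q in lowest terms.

7680

Step 1: a(2) = -3*(-26) + 1*(49) = 127; iterating: a(2)=127, a(3)=-407, a(4)=1348, a(5)=-4451, a(6)=14701, a(7)=-48554, a(8)=160363; answer 160363
Step 2: S1 = 160363; r = 4; total draws C(11,4) = 330; complement C(4,4) = 1; favorable 330 - 1 = 329; P = 329/330; answer 329/330
Step 3: S2 = 329/330; threaded value p + q = 659; w = 5487; 5487 = 3 * 31 * 59; sigma = (1 + 3) * (1 + 31) * (1 + 59) = 4 * 32 * 60 = 7680; answer 7680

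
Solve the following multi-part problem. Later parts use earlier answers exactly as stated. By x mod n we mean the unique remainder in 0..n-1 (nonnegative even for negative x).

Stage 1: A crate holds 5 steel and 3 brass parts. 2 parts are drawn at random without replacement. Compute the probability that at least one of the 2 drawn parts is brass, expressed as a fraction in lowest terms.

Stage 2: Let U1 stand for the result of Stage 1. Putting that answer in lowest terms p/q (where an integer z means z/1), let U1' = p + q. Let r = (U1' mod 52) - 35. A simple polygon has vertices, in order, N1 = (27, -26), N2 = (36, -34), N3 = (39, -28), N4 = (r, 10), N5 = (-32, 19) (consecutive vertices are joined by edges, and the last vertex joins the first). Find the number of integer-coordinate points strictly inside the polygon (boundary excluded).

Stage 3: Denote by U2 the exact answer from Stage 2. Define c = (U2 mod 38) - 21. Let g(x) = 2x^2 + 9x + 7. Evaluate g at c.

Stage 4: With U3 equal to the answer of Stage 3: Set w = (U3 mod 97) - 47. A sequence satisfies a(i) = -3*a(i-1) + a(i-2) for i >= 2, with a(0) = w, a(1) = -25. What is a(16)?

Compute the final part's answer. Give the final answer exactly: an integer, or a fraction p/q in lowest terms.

2198142225

Stage 1: total draws C(8,2) = 28; complement C(5,2) = 10; favorable 28 - 10 = 18; P = 9/14; answer 9/14
Stage 2: U1 = 9/14; threaded value p + q = 23; r = -12; cross terms: (27*-34 - 36*-26)=18, (36*-28 - 39*-34)=318, (39*10 - -12*-28)=54, (-12*19 - -32*10)=92, (-32*-26 - 27*19)=319; twice the area = |801| = 801; area = 801/2; boundary points = 1 + 3 + 1 + 1 + 1 = 7; strictly interior points = area - boundary/2 + 1 = 398; answer 398
Stage 3: U2 = 398; c = -3; 2*(-3)^2 + 9*(-3)^1 + 7 = (18) + (-27) + (7) = -2; answer -2
Stage 4: U3 = -2; w = 48; a(2) = -3*(-25) + 1*(48) = 123; iterating: a(2)=123, a(3)=-394, a(4)=1305, a(5)=-4309, a(6)=14232, a(7)=-47005, a(8)=155247, a(9)=-512746, a(10)=1693485, a(11)=-5593201, a(12)=18473088, a(13)=-61012465, a(14)=201510483, a(15)=-665543914, a(16)=2198142225; answer 2198142225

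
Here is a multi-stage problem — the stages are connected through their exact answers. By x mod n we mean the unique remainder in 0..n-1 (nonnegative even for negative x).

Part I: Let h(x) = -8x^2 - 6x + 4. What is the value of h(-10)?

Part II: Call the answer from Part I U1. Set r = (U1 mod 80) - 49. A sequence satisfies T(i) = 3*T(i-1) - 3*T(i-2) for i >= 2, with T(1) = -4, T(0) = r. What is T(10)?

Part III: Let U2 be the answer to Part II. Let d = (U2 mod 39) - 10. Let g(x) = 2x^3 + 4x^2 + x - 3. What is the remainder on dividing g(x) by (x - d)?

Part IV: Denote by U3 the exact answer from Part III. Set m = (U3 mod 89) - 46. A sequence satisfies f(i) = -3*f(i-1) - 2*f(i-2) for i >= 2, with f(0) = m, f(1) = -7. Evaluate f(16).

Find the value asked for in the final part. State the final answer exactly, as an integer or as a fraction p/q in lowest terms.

1048551

Part I: -8*(-10)^2 - 6*(-10)^1 + 4 = (-800) + (60) + (4) = -736; answer -736
Part II: U1 = -736; r = 15; T(2) = 3*(-4) - 3*(15) = -57; iterating: T(2)=-57, T(3)=-159, T(4)=-306, T(5)=-441, T(6)=-405, T(7)=108, T(8)=1539, T(9)=4293, T(10)=8262; answer 8262
Part III: U2 = 8262; d = 23; remainder = value at the root: 2*(23)^3 + 4*(23)^2 + 1*(23)^1 - 3 = (24334) + (2116) + (23) + (-3) = 26470; answer 26470
Part IV: U3 = 26470; m = -9; f(2) = -3*(-7) - 2*(-9) = 39; iterating: f(2)=39, f(3)=-103, f(4)=231, f(5)=-487, f(6)=999, f(7)=-2023, f(8)=4071, f(9)=-8167, f(10)=16359, f(11)=-32743, f(12)=65511, f(13)=-131047, f(14)=262119, f(15)=-524263, f(16)=1048551; answer 1048551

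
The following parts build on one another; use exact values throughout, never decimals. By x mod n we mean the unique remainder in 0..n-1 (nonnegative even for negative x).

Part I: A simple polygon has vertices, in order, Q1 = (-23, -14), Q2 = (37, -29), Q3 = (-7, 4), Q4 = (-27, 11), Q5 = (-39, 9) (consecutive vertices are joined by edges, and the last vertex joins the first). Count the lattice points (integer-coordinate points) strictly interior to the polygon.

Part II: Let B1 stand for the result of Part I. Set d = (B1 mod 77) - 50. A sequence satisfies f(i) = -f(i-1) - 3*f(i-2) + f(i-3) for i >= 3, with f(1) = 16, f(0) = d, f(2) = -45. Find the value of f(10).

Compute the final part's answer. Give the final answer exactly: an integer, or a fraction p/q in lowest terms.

4579

Part I: cross terms: (-23*-29 - 37*-14)=1185, (37*4 - -7*-29)=-55, (-7*11 - -27*4)=31, (-27*9 - -39*11)=186, (-39*-14 - -23*9)=753; twice the area = |2100| = 2100; area = 1050; boundary points = 15 + 11 + 1 + 2 + 1 = 30; strictly interior points = area - boundary/2 + 1 = 1036; answer 1036
Part II: B1 = 1036; d = -15; f(3) = -1*(-45) - 3*(16) + 1*(-15) = -18; iterating: f(3)=-18, f(4)=169, f(5)=-160, f(6)=-365, f(7)=1014, f(8)=-79, f(9)=-3328, f(10)=4579; answer 4579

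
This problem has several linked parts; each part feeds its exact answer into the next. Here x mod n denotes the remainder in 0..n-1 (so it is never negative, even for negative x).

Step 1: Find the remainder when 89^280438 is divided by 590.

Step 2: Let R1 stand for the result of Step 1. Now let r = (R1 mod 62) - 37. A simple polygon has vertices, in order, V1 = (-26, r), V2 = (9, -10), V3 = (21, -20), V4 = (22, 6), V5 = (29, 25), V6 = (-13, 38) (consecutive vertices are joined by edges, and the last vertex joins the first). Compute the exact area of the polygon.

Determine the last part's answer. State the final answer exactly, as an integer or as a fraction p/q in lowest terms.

Step 1: squarings mod 590: 89^1=89, 89^2=251, 89^4=461, 89^8=121, 89^16=481, 89^32=81, 89^64=71, 89^128=321, 89^256=381, 89^512=21, 89^1024=441, 89^2048=371, 89^4096=171, 89^8192=331, 89^16384=411, 89^32768=181, 89^65536=311, 89^131072=551, 89^262144=341; 89^280438 = 89^2 * 89^4 * 89^16 * 89^32 * 89^64 * 89^256 * 89^512 * 89^1024 * 89^16384 * 89^262144 = 121 (mod 590); answer 121
Step 2: R1 = 121; r = 22; cross terms: (-26*-10 - 9*22)=62, (9*-20 - 21*-10)=30, (21*6 - 22*-20)=566, (22*25 - 29*6)=376, (29*38 - -13*25)=1427, (-13*22 - -26*38)=702; twice the area = |3163| = 3163; area = 3163/2; answer 3163/2

3163/2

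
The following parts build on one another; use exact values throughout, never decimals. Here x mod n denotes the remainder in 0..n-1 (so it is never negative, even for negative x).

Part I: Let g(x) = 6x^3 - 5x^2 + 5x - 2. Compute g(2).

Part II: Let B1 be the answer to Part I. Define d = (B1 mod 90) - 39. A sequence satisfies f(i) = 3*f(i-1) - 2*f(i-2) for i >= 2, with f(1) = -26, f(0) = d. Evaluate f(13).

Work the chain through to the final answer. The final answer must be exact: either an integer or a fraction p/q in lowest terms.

-188396

Part I: 6*(2)^3 - 5*(2)^2 + 5*(2)^1 - 2 = (48) + (-20) + (10) + (-2) = 36; answer 36
Part II: B1 = 36; d = -3; f(2) = 3*(-26) - 2*(-3) = -72; iterating: f(2)=-72, f(3)=-164, f(4)=-348, f(5)=-716, f(6)=-1452, f(7)=-2924, f(8)=-5868, f(9)=-11756, f(10)=-23532, f(11)=-47084, f(12)=-94188, f(13)=-188396; answer -188396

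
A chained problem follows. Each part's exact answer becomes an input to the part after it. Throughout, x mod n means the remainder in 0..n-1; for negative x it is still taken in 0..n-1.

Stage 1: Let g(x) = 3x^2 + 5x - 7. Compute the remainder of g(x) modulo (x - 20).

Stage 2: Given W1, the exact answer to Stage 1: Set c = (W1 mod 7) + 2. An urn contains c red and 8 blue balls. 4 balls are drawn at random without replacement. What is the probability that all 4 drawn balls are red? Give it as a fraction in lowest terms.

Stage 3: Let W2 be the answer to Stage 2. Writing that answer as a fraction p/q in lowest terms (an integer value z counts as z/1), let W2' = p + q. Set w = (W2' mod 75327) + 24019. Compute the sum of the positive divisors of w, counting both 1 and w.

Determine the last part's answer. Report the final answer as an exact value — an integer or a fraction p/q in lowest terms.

Stage 1: remainder = value at the root: 3*(20)^2 + 5*(20)^1 - 7 = (1200) + (100) + (-7) = 1293; answer 1293
Stage 2: W1 = 1293; c = 7; total draws C(15,4) = 1365; favorable C(7,4) = 35; P = 1/39; answer 1/39
Stage 3: W2 = 1/39; threaded value p + q = 40; w = 24059; 24059 = 7^2 * 491; sigma = (1 + 7 + 49) * (1 + 491) = 57 * 492 = 28044; answer 28044

28044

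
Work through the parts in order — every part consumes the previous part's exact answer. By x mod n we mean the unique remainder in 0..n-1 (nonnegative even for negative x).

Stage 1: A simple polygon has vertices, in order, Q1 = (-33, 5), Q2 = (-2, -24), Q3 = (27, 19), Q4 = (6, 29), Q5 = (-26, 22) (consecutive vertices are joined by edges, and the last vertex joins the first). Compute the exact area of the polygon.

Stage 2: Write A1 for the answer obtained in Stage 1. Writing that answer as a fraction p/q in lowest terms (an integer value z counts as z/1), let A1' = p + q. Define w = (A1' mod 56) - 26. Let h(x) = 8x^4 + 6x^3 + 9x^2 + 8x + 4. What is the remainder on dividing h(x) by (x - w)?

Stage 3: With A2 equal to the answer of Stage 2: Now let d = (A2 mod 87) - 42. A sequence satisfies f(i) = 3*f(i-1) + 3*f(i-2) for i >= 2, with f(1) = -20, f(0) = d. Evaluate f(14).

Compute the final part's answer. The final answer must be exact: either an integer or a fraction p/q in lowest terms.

-203032332

Stage 1: cross terms: (-33*-24 - -2*5)=802, (-2*19 - 27*-24)=610, (27*29 - 6*19)=669, (6*22 - -26*29)=886, (-26*5 - -33*22)=596; twice the area = |3563| = 3563; area = 3563/2; answer 3563/2
Stage 2: A1 = 3563/2; threaded value p + q = 3565; w = 11; remainder = value at the root: 8*(11)^4 + 6*(11)^3 + 9*(11)^2 + 8*(11)^1 + 4 = (117128) + (7986) + (1089) + (88) + (4) = 126295; answer 126295
Stage 3: A2 = 126295; d = 16; f(2) = 3*(-20) + 3*(16) = -12; iterating: f(2)=-12, f(3)=-96, f(4)=-324, f(5)=-1260, f(6)=-4752, f(7)=-18036, f(8)=-68364, f(9)=-259200, f(10)=-982692, f(11)=-3725676, f(12)=-14125104, f(13)=-53552340, f(14)=-203032332; answer -203032332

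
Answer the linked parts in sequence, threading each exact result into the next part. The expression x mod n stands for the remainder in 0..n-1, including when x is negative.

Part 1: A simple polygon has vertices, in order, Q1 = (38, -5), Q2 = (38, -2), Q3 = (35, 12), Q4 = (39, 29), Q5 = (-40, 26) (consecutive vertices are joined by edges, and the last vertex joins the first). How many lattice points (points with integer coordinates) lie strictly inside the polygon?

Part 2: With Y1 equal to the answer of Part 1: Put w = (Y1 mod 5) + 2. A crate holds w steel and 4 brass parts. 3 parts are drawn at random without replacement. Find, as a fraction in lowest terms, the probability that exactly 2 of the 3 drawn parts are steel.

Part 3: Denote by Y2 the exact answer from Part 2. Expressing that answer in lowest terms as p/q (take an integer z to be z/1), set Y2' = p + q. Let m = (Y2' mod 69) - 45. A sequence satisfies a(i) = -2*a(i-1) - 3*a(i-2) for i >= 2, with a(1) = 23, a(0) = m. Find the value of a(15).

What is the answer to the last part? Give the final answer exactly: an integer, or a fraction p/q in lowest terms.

-80401

Part 1: cross terms: (38*-2 - 38*-5)=114, (38*12 - 35*-2)=526, (35*29 - 39*12)=547, (39*26 - -40*29)=2174, (-40*-5 - 38*26)=-788; twice the area = |2573| = 2573; area = 2573/2; boundary points = 3 + 1 + 1 + 1 + 1 = 7; strictly interior points = area - boundary/2 + 1 = 1284; answer 1284
Part 2: Y1 = 1284; w = 6; total draws C(10,3) = 120; favorable C(6,2)*C(4,1) = 60; P = 1/2; answer 1/2
Part 3: Y2 = 1/2; threaded value p + q = 3; m = -42; a(2) = -2*(23) - 3*(-42) = 80; iterating: a(2)=80, a(3)=-229, a(4)=218, a(5)=251, a(6)=-1156, a(7)=1559, a(8)=350, a(9)=-5377, a(10)=9704, a(11)=-3277, a(12)=-22558, a(13)=54947, a(14)=-42220, a(15)=-80401; answer -80401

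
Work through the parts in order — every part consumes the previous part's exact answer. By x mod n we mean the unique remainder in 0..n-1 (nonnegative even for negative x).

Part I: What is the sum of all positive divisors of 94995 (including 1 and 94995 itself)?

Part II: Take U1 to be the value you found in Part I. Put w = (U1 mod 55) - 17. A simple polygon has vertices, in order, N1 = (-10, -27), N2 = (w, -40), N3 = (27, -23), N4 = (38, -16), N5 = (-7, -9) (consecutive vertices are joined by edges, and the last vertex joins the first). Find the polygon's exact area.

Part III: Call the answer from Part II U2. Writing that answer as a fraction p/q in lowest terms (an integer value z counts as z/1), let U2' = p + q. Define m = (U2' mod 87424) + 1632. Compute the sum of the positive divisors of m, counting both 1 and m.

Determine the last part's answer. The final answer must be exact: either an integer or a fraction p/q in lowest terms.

4602

Part I: 94995 = 3^2 * 5 * 2111; sigma = (1 + 3 + 9) * (1 + 5) * (1 + 2111) = 13 * 6 * 2112 = 164736; answer 164736
Part II: U1 = 164736; w = -6; cross terms: (-10*-40 - -6*-27)=238, (-6*-23 - 27*-40)=1218, (27*-16 - 38*-23)=442, (38*-9 - -7*-16)=-454, (-7*-27 - -10*-9)=99; twice the area = |1543| = 1543; area = 1543/2; answer 1543/2
Part III: U2 = 1543/2; threaded value p + q = 1545; m = 3177; 3177 = 3^2 * 353; sigma = (1 + 3 + 9) * (1 + 353) = 13 * 354 = 4602; answer 4602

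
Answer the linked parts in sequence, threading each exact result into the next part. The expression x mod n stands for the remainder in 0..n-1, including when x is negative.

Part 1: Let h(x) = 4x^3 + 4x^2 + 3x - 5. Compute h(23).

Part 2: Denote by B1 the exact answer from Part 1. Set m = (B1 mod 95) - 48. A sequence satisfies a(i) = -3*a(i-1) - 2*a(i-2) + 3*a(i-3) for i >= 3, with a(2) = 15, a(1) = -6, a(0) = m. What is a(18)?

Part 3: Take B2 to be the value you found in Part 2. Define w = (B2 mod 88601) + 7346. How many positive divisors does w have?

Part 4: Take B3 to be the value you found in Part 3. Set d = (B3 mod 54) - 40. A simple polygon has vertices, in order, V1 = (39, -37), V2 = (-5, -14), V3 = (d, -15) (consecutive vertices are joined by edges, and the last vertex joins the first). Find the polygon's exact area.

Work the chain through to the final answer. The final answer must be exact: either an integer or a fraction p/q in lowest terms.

573/2

Part 1: 4*(23)^3 + 4*(23)^2 + 3*(23)^1 - 5 = (48668) + (2116) + (69) + (-5) = 50848; answer 50848
Part 2: B1 = 50848; m = -25; a(3) = -3*(15) - 2*(-6) + 3*(-25) = -108; iterating: a(3)=-108, a(4)=276, a(5)=-567, a(6)=825, a(7)=-513, a(8)=-1812, a(9)=8937, a(10)=-24726, a(11)=50868, a(12)=-76341, a(13)=53109, a(14)=145959, a(15)=-773118, a(16)=2186763, a(17)=-4576176, a(18)=7035648; answer 7035648
Part 3: B2 = 7035648; w = 43515; 43515 = 3^2 * 5 * 967; number of divisors = (2+1) * (1+1) * (1+1) = 12; answer 12
Part 4: B3 = 12; d = -28; cross terms: (39*-14 - -5*-37)=-731, (-5*-15 - -28*-14)=-317, (-28*-37 - 39*-15)=1621; twice the area = |573| = 573; area = 573/2; answer 573/2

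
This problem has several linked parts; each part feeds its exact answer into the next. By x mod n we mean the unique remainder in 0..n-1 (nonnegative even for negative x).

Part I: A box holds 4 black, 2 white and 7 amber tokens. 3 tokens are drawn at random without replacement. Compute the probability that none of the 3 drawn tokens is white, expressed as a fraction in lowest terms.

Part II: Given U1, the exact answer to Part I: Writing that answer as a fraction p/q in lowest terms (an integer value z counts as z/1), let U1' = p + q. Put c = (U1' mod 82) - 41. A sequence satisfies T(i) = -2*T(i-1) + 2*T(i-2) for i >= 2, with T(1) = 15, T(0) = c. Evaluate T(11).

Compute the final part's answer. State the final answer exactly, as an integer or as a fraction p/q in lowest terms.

Part I: total draws C(13,3) = 286; favorable C(11,3) = 165; P = 15/26; answer 15/26
Part II: U1 = 15/26; threaded value p + q = 41; c = 0; T(2) = -2*(15) + 2*(0) = -30; iterating: T(2)=-30, T(3)=90, T(4)=-240, T(5)=660, T(6)=-1800, T(7)=4920, T(8)=-13440, T(9)=36720, T(10)=-100320, T(11)=274080; answer 274080

274080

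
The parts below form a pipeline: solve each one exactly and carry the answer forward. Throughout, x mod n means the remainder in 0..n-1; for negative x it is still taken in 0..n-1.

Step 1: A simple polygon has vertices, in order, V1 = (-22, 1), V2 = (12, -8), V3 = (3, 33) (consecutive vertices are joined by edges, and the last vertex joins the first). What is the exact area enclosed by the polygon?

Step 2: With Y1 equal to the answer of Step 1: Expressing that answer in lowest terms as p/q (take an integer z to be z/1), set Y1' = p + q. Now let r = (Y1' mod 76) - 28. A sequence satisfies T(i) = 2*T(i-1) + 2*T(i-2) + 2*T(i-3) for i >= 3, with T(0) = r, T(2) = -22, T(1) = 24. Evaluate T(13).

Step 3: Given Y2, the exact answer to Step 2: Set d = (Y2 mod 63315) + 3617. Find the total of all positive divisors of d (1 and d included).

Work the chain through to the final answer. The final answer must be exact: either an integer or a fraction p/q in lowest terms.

Step 1: cross terms: (-22*-8 - 12*1)=164, (12*33 - 3*-8)=420, (3*1 - -22*33)=729; twice the area = |1313| = 1313; area = 1313/2; answer 1313/2
Step 2: Y1 = 1313/2; threaded value p + q = 1315; r = -5; T(3) = 2*(-22) + 2*(24) + 2*(-5) = -6; iterating: T(3)=-6, T(4)=-8, T(5)=-72, T(6)=-172, T(7)=-504, T(8)=-1496, T(9)=-4344, T(10)=-12688, T(11)=-37056, T(12)=-108176, T(13)=-315840; answer -315840
Step 3: Y2 = -315840; d = 4352; 4352 = 2^8 * 17; sigma = (1 + 2 + 4 + 8 + 16 + 32 + 64 + 128 + 256) * (1 + 17) = 511 * 18 = 9198; answer 9198

9198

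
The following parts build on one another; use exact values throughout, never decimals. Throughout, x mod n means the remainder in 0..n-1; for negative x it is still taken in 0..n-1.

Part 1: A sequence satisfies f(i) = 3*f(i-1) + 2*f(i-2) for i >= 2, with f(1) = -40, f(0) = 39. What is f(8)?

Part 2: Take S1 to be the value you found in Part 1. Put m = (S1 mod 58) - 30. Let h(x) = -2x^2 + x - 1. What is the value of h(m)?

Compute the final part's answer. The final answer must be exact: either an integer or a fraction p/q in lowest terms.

Part 1: f(2) = 3*(-40) + 2*(39) = -42; iterating: f(2)=-42, f(3)=-206, f(4)=-702, f(5)=-2518, f(6)=-8958, f(7)=-31910, f(8)=-113646; answer -113646
Part 2: S1 = -113646; m = 4; -2*(4)^2 + 1*(4)^1 - 1 = (-32) + (4) + (-1) = -29; answer -29

-29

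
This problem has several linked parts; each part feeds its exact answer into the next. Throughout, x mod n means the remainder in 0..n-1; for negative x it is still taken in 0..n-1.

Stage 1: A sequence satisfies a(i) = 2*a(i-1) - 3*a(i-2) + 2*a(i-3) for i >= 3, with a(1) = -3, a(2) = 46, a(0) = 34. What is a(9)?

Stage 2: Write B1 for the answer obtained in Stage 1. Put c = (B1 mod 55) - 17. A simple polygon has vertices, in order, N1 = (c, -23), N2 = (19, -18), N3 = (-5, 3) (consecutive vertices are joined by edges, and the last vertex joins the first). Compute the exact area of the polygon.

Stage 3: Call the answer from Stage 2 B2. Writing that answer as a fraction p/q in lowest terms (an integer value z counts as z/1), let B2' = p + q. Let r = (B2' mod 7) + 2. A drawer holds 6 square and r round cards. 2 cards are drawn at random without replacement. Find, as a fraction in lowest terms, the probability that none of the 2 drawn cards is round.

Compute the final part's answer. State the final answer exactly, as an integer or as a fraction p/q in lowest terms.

5/26

Stage 1: a(3) = 2*(46) - 3*(-3) + 2*(34) = 169; iterating: a(3)=169, a(4)=194, a(5)=-27, a(6)=-298, a(7)=-127, a(8)=586, a(9)=957; answer 957
Stage 2: B1 = 957; c = 5; cross terms: (5*-18 - 19*-23)=347, (19*3 - -5*-18)=-33, (-5*-23 - 5*3)=100; twice the area = |414| = 414; area = 207; answer 207
Stage 3: B2 = 207; threaded value p + q = 208; r = 7; total draws C(13,2) = 78; favorable C(6,2) = 15; P = 5/26; answer 5/26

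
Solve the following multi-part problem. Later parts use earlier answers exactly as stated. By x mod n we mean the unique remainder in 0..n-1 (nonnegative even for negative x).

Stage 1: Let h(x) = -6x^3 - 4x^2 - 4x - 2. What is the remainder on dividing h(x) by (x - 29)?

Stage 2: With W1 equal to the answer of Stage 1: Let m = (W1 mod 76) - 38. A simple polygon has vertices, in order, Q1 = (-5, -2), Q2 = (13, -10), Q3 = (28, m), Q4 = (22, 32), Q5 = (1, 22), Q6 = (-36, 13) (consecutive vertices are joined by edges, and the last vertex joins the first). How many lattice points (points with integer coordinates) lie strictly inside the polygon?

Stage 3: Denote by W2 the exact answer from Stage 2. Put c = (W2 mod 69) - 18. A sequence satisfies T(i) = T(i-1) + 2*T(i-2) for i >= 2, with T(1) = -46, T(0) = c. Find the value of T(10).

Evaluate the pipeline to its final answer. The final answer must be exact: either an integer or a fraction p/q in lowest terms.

Stage 1: remainder = value at the root: -6*(29)^3 - 4*(29)^2 - 4*(29)^1 - 2 = (-146334) + (-3364) + (-116) + (-2) = -149816; answer -149816
Stage 2: W1 = -149816; m = 18; cross terms: (-5*-10 - 13*-2)=76, (13*18 - 28*-10)=514, (28*32 - 22*18)=500, (22*22 - 1*32)=452, (1*13 - -36*22)=805, (-36*-2 - -5*13)=137; twice the area = |2484| = 2484; area = 1242; boundary points = 2 + 1 + 2 + 1 + 1 + 1 = 8; strictly interior points = area - boundary/2 + 1 = 1239; answer 1239
Stage 3: W2 = 1239; c = 48; T(2) = 1*(-46) + 2*(48) = 50; iterating: T(2)=50, T(3)=-42, T(4)=58, T(5)=-26, T(6)=90, T(7)=38, T(8)=218, T(9)=294, T(10)=730; answer 730

730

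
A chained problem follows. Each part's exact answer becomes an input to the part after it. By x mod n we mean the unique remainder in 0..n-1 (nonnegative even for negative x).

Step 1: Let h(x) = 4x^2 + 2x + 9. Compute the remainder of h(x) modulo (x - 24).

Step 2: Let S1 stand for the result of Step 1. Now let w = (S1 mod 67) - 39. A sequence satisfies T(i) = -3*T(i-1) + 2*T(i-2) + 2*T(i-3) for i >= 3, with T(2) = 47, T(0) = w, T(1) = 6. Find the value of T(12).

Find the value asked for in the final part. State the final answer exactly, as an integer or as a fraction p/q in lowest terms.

11652703

Step 1: remainder = value at the root: 4*(24)^2 + 2*(24)^1 + 9 = (2304) + (48) + (9) = 2361; answer 2361
Step 2: S1 = 2361; w = -23; T(3) = -3*(47) + 2*(6) + 2*(-23) = -175; iterating: T(3)=-175, T(4)=631, T(5)=-2149, T(6)=7359, T(7)=-25113, T(8)=85759, T(9)=-292785, T(10)=999647, T(11)=-3412993, T(12)=11652703; answer 11652703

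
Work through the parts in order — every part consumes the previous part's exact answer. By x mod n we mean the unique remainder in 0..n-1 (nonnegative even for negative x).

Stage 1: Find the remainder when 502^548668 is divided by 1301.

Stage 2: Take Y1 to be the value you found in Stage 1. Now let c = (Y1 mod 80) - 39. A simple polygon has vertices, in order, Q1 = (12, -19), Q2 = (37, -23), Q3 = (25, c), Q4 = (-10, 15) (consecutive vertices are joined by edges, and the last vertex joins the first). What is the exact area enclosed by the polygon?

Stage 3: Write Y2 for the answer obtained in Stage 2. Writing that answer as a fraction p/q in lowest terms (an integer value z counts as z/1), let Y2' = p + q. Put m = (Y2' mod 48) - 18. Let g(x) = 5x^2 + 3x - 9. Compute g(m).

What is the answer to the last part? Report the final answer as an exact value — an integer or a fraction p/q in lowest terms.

1557

Stage 1: squarings mod 1301: 502^1=502, 502^2=911, 502^4=1184, 502^8=679, 502^16=487, 502^32=387, 502^64=154, 502^128=298, 502^256=336, 502^512=1010, 502^1024=116, 502^2048=446, 502^4096=1164, 502^8192=555, 502^16384=989, 502^32768=1070, 502^65536=20, 502^131072=400, 502^262144=1278, 502^524288=529; 502^548668 = 502^4 * 502^8 * 502^16 * 502^32 * 502^256 * 502^512 * 502^1024 * 502^2048 * 502^4096 * 502^16384 * 502^524288 = 196 (mod 1301); answer 196
Stage 2: Y1 = 196; c = -3; cross terms: (12*-23 - 37*-19)=427, (37*-3 - 25*-23)=464, (25*15 - -10*-3)=345, (-10*-19 - 12*15)=10; twice the area = |1246| = 1246; area = 623; answer 623
Stage 3: Y2 = 623; threaded value p + q = 624; m = -18; 5*(-18)^2 + 3*(-18)^1 - 9 = (1620) + (-54) + (-9) = 1557; answer 1557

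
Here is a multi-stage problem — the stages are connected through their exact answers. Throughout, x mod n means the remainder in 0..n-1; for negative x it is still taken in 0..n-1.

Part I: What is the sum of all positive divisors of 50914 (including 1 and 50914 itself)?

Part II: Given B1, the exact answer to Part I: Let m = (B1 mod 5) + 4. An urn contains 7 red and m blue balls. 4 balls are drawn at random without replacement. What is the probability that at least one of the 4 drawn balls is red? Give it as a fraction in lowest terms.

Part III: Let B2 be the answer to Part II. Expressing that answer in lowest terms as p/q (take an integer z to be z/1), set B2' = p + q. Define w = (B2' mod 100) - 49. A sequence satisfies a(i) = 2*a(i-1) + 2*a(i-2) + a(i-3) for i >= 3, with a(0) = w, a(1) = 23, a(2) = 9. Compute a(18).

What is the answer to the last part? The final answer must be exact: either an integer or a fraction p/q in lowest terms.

479667139

Part I: 50914 = 2 * 25457; sigma = (1 + 2) * (1 + 25457) = 3 * 25458 = 76374; answer 76374
Part II: B1 = 76374; m = 8; total draws C(15,4) = 1365; complement C(8,4) = 70; favorable 1365 - 70 = 1295; P = 37/39; answer 37/39
Part III: B2 = 37/39; threaded value p + q = 76; w = 27; a(3) = 2*(9) + 2*(23) + 1*(27) = 91; iterating: a(3)=91, a(4)=223, a(5)=637, a(6)=1811, a(7)=5119, a(8)=14497, a(9)=41043, a(10)=116199, a(11)=328981, a(12)=931403, a(13)=2636967, a(14)=7465721, a(15)=21136779, a(16)=59841967, a(17)=169423213, a(18)=479667139; answer 479667139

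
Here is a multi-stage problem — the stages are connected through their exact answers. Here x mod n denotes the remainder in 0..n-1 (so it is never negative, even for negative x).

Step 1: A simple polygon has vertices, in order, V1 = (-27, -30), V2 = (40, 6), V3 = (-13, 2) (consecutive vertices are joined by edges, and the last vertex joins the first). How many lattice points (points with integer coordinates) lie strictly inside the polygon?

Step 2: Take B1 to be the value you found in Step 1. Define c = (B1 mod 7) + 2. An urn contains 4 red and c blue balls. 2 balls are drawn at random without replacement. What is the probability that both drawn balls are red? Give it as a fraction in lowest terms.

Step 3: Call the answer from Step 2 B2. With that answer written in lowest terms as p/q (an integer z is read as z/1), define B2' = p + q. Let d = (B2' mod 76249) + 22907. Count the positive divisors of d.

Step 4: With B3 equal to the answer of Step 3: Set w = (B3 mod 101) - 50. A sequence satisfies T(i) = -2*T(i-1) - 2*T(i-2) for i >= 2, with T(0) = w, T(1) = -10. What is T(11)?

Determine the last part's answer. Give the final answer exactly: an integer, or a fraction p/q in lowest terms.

-1984

Step 1: cross terms: (-27*6 - 40*-30)=1038, (40*2 - -13*6)=158, (-13*-30 - -27*2)=444; twice the area = |1640| = 1640; area = 820; boundary points = 1 + 1 + 2 = 4; strictly interior points = area - boundary/2 + 1 = 819; answer 819
Step 2: B1 = 819; c = 2; total draws C(6,2) = 15; favorable C(4,2) = 6; P = 2/5; answer 2/5
Step 3: B2 = 2/5; threaded value p + q = 7; d = 22914; 22914 = 2 * 3^2 * 19 * 67; number of divisors = (1+1) * (2+1) * (1+1) * (1+1) = 24; answer 24
Step 4: B3 = 24; w = -26; T(2) = -2*(-10) - 2*(-26) = 72; iterating: T(2)=72, T(3)=-124, T(4)=104, T(5)=40, T(6)=-288, T(7)=496, T(8)=-416, T(9)=-160, T(10)=1152, T(11)=-1984; answer -1984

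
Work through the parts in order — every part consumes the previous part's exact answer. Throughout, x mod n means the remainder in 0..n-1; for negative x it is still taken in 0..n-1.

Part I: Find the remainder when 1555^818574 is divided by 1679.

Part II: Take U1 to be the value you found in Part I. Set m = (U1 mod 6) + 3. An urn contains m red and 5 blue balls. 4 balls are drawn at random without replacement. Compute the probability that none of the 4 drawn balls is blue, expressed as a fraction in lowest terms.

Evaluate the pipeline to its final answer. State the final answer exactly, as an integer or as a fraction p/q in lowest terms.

Part I: squarings mod 1679: 1555^1=1555, 1555^2=265, 1555^4=1386, 1555^8=220, 1555^16=1388, 1555^32=731, 1555^64=439, 1555^128=1315, 1555^256=1534, 1555^512=877, 1555^1024=147, 1555^2048=1461, 1555^4096=512, 1555^8192=220, 1555^16384=1388, 1555^32768=731, 1555^65536=439, 1555^131072=1315, 1555^262144=1534, 1555^524288=877; 1555^818574 = 1555^2 * 1555^4 * 1555^8 * 1555^128 * 1555^256 * 1555^1024 * 1555^2048 * 1555^4096 * 1555^8192 * 1555^16384 * 1555^262144 * 1555^524288 = 830 (mod 1679); answer 830
Part II: U1 = 830; m = 5; total draws C(10,4) = 210; favorable C(5,4) = 5; P = 1/42; answer 1/42

1/42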